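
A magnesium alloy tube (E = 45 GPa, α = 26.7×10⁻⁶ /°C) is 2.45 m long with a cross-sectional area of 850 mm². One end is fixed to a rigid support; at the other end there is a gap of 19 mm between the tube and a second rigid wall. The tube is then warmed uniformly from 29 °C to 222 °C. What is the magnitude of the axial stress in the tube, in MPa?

σ ≈ 0 MPa

Unrestrained expansion: δ_free = αΔT L = 26.7×10⁻⁶ × 193 × 2450 = 12.63 mm.
Since δ_free = 12.6 mm is less than the 19 mm gap, the tube never touches the wall. No axial force develops.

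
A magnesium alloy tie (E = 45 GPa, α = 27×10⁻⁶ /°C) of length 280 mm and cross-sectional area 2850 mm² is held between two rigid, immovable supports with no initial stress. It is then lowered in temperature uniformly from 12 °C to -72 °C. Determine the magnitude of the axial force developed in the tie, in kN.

The ends cannot move, so σ = EαΔT = 45×10³ × 27×10⁻⁶ × 84 = 102.1 MPa.
P = AEαΔT = 2850 × 45×10³ × 27×10⁻⁶ × 84 = 290.9 kN (tensile).

P ≈ 291 kN (tensile)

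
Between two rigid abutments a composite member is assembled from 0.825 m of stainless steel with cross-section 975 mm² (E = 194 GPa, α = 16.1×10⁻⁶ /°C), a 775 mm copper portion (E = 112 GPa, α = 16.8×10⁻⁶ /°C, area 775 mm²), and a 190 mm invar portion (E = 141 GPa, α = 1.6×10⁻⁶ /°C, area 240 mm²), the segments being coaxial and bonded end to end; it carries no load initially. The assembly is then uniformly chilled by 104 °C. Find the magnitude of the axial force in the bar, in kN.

With the walls removed the bar would change length by δ_free = Σ αᵢΔT Lᵢ = 16.1×10⁻⁶×104×825 + 16.8×10⁻⁶×104×775 + 1.6×10⁻⁶×104×190 = 2.767 mm.
The rigid supports impose zero overall length change; the single axial force P common to all segments must satisfy P Σ Lᵢ/(AᵢEᵢ) = δ_free.
The series flexibility is Σ Lᵢ/(AᵢEᵢ) = 825/(975×194×10³) + 775/(775×112×10³) + 190/(240×141×10³) = 1.89×10⁻⁵ mm/N.
P = 2.767 / 1.89×10⁻⁵ = 146400 N = 146.4 kN, tensile.

P ≈ 146 kN (tensile)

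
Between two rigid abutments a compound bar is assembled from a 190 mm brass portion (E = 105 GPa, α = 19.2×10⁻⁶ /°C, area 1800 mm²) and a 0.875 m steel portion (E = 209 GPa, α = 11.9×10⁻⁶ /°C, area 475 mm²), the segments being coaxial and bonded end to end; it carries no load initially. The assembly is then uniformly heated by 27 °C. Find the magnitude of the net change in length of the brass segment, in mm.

|ΔL| ≈ 0.0596 mm

With the walls removed the bar would change length by δ_free = Σ αᵢΔT Lᵢ = 19.2×10⁻⁶×27×190 + 11.9×10⁻⁶×27×875 = 0.3796 mm.
The rigid supports impose zero overall length change; the single axial force P common to all segments must satisfy P Σ Lᵢ/(AᵢEᵢ) = δ_free.
The series flexibility is Σ Lᵢ/(AᵢEᵢ) = 190/(1800×105×10³) + 875/(475×209×10³) = 9.819×10⁻⁶ mm/N.
P = 0.3796 / 9.819×10⁻⁶ = 38660 N = 38.66 kN, compressive.
For the brass segment, free thermal change = 19.2×10⁻⁶×27×190 = 0.0985 mm and elastic change from P = 38660×190/(1800×105×10³) = 0.03887 mm; these oppose, so the net change is 0.0596 mm (segment lengthens).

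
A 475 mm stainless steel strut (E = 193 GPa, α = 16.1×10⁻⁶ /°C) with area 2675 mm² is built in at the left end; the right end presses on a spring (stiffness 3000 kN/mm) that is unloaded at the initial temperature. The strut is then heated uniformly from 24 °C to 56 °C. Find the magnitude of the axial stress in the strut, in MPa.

σ ≈ 73 MPa (compressive)

If the spring were absent the strut would lengthen by αΔT L = 16.1×10⁻⁶ × 32 × 475 = 0.2447 mm.
Let P be the compressive force at the spring. The strut shortens elastically by PL/(AE) and the spring compresses by P/k; together these equal δ_free.
P [ L/(AE) + 1/k ] = δ_free → P [ 475/(2675×193×10³) + 1/(3000×10³) ] = 0.2447.
P = 0.2447 / 1.253×10⁻⁶ = 195200 N.
σ = P/A = 195200/2675 = 72.99 MPa.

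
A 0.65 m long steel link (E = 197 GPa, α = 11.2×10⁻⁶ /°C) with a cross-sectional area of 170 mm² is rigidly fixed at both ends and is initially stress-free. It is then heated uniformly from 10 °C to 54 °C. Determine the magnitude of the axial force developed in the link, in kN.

Full restraint means ε = 0, so the stress is σ = EαΔT = 197×10³ × 11.2×10⁻⁶ × 44 = 97.08 MPa.
Then P = σA = 97.08 × 170 mm² = 16.5 kN, compressive.

P ≈ 16.5 kN (compressive)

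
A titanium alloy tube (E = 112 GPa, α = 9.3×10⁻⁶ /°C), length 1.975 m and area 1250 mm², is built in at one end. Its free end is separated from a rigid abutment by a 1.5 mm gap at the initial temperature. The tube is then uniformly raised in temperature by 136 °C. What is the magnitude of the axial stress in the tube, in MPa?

σ ≈ 56.6 MPa (compressive)

Unrestrained expansion: δ_free = αΔT L = 9.3×10⁻⁶ × 136 × 1975 = 2.498 mm.
The gap closes (δ_free > 1.5 mm) and the wall then resists a further 2.498 − 1.5 = 0.998 mm of expansion.
Compatibility: PL/(AE) = 0.998 mm, so σ = P/A = E × (0.998/1975) = 56.59 MPa.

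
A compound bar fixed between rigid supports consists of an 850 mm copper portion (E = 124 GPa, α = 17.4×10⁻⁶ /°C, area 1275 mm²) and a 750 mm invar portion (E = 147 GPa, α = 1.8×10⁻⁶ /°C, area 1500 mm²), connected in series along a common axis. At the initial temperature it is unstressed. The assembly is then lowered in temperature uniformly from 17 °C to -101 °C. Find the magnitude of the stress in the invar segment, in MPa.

Free thermal contraction of the whole bar: Σ αᵢΔT Lᵢ = 17.4×10⁻⁶×118×850 + 1.8×10⁻⁶×118×750 = 1.905 mm.
Since the ends are fixed, an axial force P builds up, equal in every segment, with P · Σ Lᵢ/(AᵢEᵢ) = δ_free.
Σ Lᵢ/(AᵢEᵢ) = 850/(1275×124×10³) + 750/(1500×147×10³) = 8.778×10⁻⁶ mm/N.
Hence P = δ_free / Σ(L/AE) = 1.905/8.778×10⁻⁶ = 217 kN (tensile).
σ_{invar} = P / A = 217000 / 1500 = 144.6 MPa.

σ ≈ 145 MPa (tensile)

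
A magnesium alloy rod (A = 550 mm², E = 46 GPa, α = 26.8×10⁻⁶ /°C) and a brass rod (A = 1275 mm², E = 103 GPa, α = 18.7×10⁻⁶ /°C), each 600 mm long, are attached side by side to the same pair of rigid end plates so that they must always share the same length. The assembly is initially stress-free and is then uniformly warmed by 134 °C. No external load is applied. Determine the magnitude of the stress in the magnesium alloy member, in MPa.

σ ≈ 41.9 MPa (compressive)

Equilibrium of a rigid end plate with no external load gives equal and opposite internal forces ±P in the two members. Since α_{magnesium alloy} > α_{brass}, heating drives the magnesium alloy into compression and the brass into tension.
Equating the net (thermal + elastic) strains gives |α₁ − α₂|·ΔT = P·[1/(A₁E₁) + 1/(A₂E₂)].
|α₁ − α₂|·ΔT = 8.1×10⁻⁶ × 134 = 0.001085.
1/(A₁E₁) + 1/(A₂E₂) = 1/(550×46×10³) + 1/(1275×103×10³) = 4.714×10⁻⁸ N⁻¹.
So P = 0.001085 / 4.714×10⁻⁸ = 23.02 kN.
σ_{magnesium alloy} = P/A₁ = 23020/550 = 41.86 MPa, compressive.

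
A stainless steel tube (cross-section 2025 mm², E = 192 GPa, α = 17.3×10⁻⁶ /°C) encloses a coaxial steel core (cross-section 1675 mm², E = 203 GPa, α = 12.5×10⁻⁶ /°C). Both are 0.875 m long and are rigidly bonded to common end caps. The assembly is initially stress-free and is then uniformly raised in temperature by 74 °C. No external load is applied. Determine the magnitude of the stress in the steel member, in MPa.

The stainless steel has the larger α, so on heating it would change length more than the steel if both were free. The rigid plates force a common final length, so the stainless steel is put into compression and the steel into tension, with equal and opposite forces P (no external load).
Setting the final lengths equal and cancelling L: (α₁ − α₂)ΔT = P/(A₁E₁) + P/(A₂E₂).
|α₁ − α₂|·ΔT = 4.8×10⁻⁶ × 74 = 0.0003552.
1/(A₁E₁) + 1/(A₂E₂) = 1/(2025×192×10³) + 1/(1675×203×10³) = 5.513×10⁻⁹ N⁻¹.
P = 0.0003552 / 5.513×10⁻⁹ = 64430 N = 64.43 kN.
σ_{steel} = P/A₂ = 64430/1675 = 38.47 MPa, tensile.

σ ≈ 38.5 MPa (tensile)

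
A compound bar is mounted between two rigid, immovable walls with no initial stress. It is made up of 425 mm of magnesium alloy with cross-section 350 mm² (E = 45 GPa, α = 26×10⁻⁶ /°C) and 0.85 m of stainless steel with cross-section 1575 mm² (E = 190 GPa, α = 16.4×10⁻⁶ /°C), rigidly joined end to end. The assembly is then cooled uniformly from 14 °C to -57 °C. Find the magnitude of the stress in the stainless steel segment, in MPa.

If the supports were absent, the total length change would be Σ αᵢΔT Lᵢ = 26×10⁻⁶×71×425 + 16.4×10⁻⁶×71×850 = 1.774 mm.
The walls prevent any net length change, so an axial force P (same in every segment) develops. Compatibility: P · Σ Lᵢ/(AᵢEᵢ) = δ_free.
The series flexibility is Σ Lᵢ/(AᵢEᵢ) = 425/(350×45×10³) + 850/(1575×190×10³) = 2.982×10⁻⁵ mm/N.
Hence P = δ_free / Σ(L/AE) = 1.774/2.982×10⁻⁵ = 59.49 kN (tensile).
σ_{stainless steel} = P / A = 59490 / 1575 = 37.77 MPa.

σ ≈ 37.8 MPa (tensile)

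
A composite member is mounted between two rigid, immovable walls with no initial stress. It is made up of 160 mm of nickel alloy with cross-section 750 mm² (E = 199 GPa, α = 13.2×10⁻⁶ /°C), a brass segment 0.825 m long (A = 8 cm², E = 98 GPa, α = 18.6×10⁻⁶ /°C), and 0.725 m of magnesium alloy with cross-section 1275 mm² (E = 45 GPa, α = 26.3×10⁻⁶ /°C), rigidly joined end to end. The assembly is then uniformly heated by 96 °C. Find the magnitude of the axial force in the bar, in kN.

If the supports were absent, the total length change would be Σ αᵢΔT Lᵢ = 13.2×10⁻⁶×96×160 + 18.6×10⁻⁶×96×825 + 26.3×10⁻⁶×96×725 = 3.506 mm.
Since the ends are fixed, an axial force P builds up, equal in every segment, with P · Σ Lᵢ/(AᵢEᵢ) = δ_free.
The series flexibility is Σ Lᵢ/(AᵢEᵢ) = 160/(750×199×10³) + 825/(800×98×10³) + 725/(1275×45×10³) = 2.423×10⁻⁵ mm/N.
P = 3.506 / 2.423×10⁻⁵ = 144700 N = 144.7 kN, compressive.

P ≈ 145 kN (compressive)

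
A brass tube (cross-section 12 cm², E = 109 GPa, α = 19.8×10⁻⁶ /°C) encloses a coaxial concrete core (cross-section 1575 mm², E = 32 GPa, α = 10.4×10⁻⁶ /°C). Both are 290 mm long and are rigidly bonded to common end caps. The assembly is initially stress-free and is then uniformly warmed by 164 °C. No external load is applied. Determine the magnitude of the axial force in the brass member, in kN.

P ≈ 56.1 kN (compressive in the brass)

Equilibrium of a rigid end plate with no external load gives equal and opposite internal forces ±P in the two members. Since α_{brass} > α_{concrete}, heating drives the brass into compression and the concrete into tension.
Setting the final lengths equal and cancelling L: (α₁ − α₂)ΔT = P/(A₁E₁) + P/(A₂E₂).
|α₁ − α₂|·ΔT = 9.4×10⁻⁶ × 164 = 0.001542.
1/(A₁E₁) + 1/(A₂E₂) = 1/(1200×109×10³) + 1/(1575×32×10³) = 2.749×10⁻⁸ N⁻¹.
P = 0.001542 / 2.749×10⁻⁸ = 56090 N = 56.09 kN.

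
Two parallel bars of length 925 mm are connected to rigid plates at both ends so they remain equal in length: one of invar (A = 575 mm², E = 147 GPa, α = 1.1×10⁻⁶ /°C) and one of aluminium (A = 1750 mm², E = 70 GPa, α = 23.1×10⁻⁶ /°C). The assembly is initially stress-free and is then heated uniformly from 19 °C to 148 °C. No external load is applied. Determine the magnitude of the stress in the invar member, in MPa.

σ ≈ 247 MPa (tensile)

The aluminium has the larger α, so on heating it would change length more than the invar if both were free. The rigid plates force a common final length, so the aluminium is put into compression and the invar into tension, with equal and opposite forces P (no external load).
Setting the final lengths equal and cancelling L: (α₁ − α₂)ΔT = P/(A₁E₁) + P/(A₂E₂).
|α₁ − α₂|·ΔT = 22×10⁻⁶ × 129 = 0.002838.
1/(A₁E₁) + 1/(A₂E₂) = 1/(575×147×10³) + 1/(1750×70×10³) = 1.999×10⁻⁸ N⁻¹.
So P = 0.002838 / 1.999×10⁻⁸ = 141.9 kN.
σ_{invar} = P/A₁ = 141900/575 = 246.9 MPa, tensile.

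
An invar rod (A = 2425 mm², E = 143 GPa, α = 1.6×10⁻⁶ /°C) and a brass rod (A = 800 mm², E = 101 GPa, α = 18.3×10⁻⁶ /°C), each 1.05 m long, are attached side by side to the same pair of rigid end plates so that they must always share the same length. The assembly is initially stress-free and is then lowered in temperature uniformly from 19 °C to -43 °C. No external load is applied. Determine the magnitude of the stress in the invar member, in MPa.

The brass has the larger α, so on cooling it would change length more than the invar if both were free. The rigid plates force a common final length, so the brass is put into tension and the invar into compression, with equal and opposite forces P (no external load).
Setting the final lengths equal and cancelling L: (α₁ − α₂)ΔT = P/(A₁E₁) + P/(A₂E₂).
|α₁ − α₂|·ΔT = 16.7×10⁻⁶ × 62 = 0.001035.
1/(A₁E₁) + 1/(A₂E₂) = 1/(2425×143×10³) + 1/(800×101×10³) = 1.526×10⁻⁸ N⁻¹.
So P = 0.001035 / 1.526×10⁻⁸ = 67.85 kN.
σ_{invar} = P/A₁ = 67850/2425 = 27.98 MPa, compressive.

σ ≈ 28 MPa (compressive)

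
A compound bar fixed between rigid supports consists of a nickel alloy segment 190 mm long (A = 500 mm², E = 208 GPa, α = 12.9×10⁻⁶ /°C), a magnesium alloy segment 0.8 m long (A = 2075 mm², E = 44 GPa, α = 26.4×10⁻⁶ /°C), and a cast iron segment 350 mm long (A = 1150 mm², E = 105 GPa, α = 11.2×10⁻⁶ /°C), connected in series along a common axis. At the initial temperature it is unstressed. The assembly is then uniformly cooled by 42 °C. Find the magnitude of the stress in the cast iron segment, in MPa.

σ ≈ 74.4 MPa (tensile)

Free thermal contraction of the whole bar: Σ αᵢΔT Lᵢ = 12.9×10⁻⁶×42×190 + 26.4×10⁻⁶×42×800 + 11.2×10⁻⁶×42×350 = 1.155 mm.
Since the ends are fixed, an axial force P builds up, equal in every segment, with P · Σ Lᵢ/(AᵢEᵢ) = δ_free.
Σ Lᵢ/(AᵢEᵢ) = 190/(500×208×10³) + 800/(2075×44×10³) + 350/(1150×105×10³) = 1.349×10⁻⁵ mm/N.
P = 1.155 / 1.349×10⁻⁵ = 85600 N = 85.6 kN, tensile.
σ_{cast iron} = P / A = 85600 / 1150 = 74.44 MPa.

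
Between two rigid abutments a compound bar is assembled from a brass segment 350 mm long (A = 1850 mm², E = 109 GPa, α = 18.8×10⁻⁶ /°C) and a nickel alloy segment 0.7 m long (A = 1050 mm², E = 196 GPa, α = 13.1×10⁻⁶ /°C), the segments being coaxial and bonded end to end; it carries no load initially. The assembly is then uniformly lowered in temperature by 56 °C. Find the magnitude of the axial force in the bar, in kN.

P ≈ 172 kN (tensile)

If the supports were absent, the total length change would be Σ αᵢΔT Lᵢ = 18.8×10⁻⁶×56×350 + 13.1×10⁻⁶×56×700 = 0.882 mm.
The rigid supports impose zero overall length change; the single axial force P common to all segments must satisfy P Σ Lᵢ/(AᵢEᵢ) = δ_free.
The series flexibility is Σ Lᵢ/(AᵢEᵢ) = 350/(1850×109×10³) + 700/(1050×196×10³) = 5.137×10⁻⁶ mm/N.
P = 0.882 / 5.137×10⁻⁶ = 171700 N = 171.7 kN, tensile.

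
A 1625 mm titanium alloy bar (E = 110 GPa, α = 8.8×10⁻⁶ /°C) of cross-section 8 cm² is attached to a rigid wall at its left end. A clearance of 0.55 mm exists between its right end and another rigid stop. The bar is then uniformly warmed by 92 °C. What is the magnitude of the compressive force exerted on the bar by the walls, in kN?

Unrestrained expansion: δ_free = αΔT L = 8.8×10⁻⁶ × 92 × 1625 = 1.316 mm.
This exceeds the 0.55 mm gap, so the wall pushes back. The portion of expansion that must be recovered elastically is δ_free − gap = 1.316 − 0.55 = 0.7656 mm.
Compatibility: PL/(AE) = 0.7656 mm, so σ = P/A = E × (0.7656/1625) = 51.83 MPa.
Force on the wall = σA = 51.83 × 800 mm² = 41.46 kN.

P ≈ 41.5 kN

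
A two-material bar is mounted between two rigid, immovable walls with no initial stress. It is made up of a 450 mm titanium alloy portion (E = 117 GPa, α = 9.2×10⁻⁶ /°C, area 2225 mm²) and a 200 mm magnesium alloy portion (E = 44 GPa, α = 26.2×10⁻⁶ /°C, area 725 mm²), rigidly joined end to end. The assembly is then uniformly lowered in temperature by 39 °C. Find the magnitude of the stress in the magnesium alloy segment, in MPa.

If the supports were absent, the total length change would be Σ αᵢΔT Lᵢ = 9.2×10⁻⁶×39×450 + 26.2×10⁻⁶×39×200 = 0.3658 mm.
The walls prevent any net length change, so an axial force P (same in every segment) develops. Compatibility: P · Σ Lᵢ/(AᵢEᵢ) = δ_free.
The series flexibility is Σ Lᵢ/(AᵢEᵢ) = 450/(2225×117×10³) + 200/(725×44×10³) = 7.998×10⁻⁶ mm/N.
So P = 0.3658 / 7.998×10⁻⁶ = 45.74 kN, tensile.
σ_{magnesium alloy} = P / A = 45740 / 725 = 63.09 MPa.

σ ≈ 63.1 MPa (tensile)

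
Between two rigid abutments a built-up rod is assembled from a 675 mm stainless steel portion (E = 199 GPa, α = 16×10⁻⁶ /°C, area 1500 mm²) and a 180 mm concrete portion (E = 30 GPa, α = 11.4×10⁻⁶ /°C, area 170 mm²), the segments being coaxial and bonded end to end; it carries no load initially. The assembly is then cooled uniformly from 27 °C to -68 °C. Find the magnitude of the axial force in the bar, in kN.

With the walls removed the bar would change length by δ_free = Σ αᵢΔT Lᵢ = 16×10⁻⁶×95×675 + 11.4×10⁻⁶×95×180 = 1.221 mm.
The walls prevent any net length change, so an axial force P (same in every segment) develops. Compatibility: P · Σ Lᵢ/(AᵢEᵢ) = δ_free.
The series flexibility is Σ Lᵢ/(AᵢEᵢ) = 675/(1500×199×10³) + 180/(170×30×10³) = 3.756×10⁻⁵ mm/N.
So P = 1.221 / 3.756×10⁻⁵ = 32.51 kN, tensile.

P ≈ 32.5 kN (tensile)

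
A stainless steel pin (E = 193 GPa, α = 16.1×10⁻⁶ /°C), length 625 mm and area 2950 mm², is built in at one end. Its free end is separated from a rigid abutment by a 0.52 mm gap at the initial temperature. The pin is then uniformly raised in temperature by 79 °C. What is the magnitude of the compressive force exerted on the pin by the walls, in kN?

If the wall were absent the pin would grow by αΔT L = 16.1×10⁻⁶ × 79 × 625 = 0.7949 mm.
After closing the 0.52 mm clearance, 0.7949 − 0.52 = 0.2749 mm of expansion remains to be suppressed by the wall.
Compatibility: PL/(AE) = 0.2749 mm, so σ = P/A = E × (0.2749/625) = 84.9 MPa.
Force on the wall = σA = 84.9 × 2950 mm² = 250.5 kN.

P ≈ 250 kN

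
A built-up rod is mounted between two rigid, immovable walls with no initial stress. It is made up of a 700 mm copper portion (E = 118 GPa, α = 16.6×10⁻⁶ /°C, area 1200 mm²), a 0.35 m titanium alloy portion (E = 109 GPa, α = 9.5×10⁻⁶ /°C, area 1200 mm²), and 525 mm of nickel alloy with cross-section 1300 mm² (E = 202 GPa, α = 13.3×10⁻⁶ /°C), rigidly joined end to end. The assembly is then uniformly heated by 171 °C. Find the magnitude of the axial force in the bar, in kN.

If the supports were absent, the total length change would be Σ αᵢΔT Lᵢ = 16.6×10⁻⁶×171×700 + 9.5×10⁻⁶×171×350 + 13.3×10⁻⁶×171×525 = 3.75 mm.
Since the ends are fixed, an axial force P builds up, equal in every segment, with P · Σ Lᵢ/(AᵢEᵢ) = δ_free.
Σ Lᵢ/(AᵢEᵢ) = 700/(1200×118×10³) + 350/(1200×109×10³) + 525/(1300×202×10³) = 9.619×10⁻⁶ mm/N.
P = 3.75 / 9.619×10⁻⁶ = 389800 N = 389.8 kN, compressive.

P ≈ 390 kN (compressive)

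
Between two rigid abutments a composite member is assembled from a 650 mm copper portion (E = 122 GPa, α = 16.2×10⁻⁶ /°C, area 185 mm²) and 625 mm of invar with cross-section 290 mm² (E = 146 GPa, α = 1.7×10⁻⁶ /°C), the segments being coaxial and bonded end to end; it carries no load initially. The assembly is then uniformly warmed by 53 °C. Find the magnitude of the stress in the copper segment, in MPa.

If the supports were absent, the total length change would be Σ αᵢΔT Lᵢ = 16.2×10⁻⁶×53×650 + 1.7×10⁻⁶×53×625 = 0.6144 mm.
The walls prevent any net length change, so an axial force P (same in every segment) develops. Compatibility: P · Σ Lᵢ/(AᵢEᵢ) = δ_free.
The series flexibility is Σ Lᵢ/(AᵢEᵢ) = 650/(185×122×10³) + 625/(290×146×10³) = 4.356×10⁻⁵ mm/N.
Hence P = δ_free / Σ(L/AE) = 0.6144/4.356×10⁻⁵ = 14.1 kN (compressive).
σ_{copper} = P / A = 14100 / 185 = 76.24 MPa.

σ ≈ 76.2 MPa (compressive)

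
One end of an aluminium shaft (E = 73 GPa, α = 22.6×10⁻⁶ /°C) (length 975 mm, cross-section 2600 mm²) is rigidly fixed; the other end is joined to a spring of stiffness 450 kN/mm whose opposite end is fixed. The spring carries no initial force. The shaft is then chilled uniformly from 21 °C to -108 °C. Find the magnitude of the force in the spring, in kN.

P ≈ 386 kN

If the spring were absent the shaft would shorten by αΔT L = 22.6×10⁻⁶ × 129 × 975 = 2.843 mm.
With a force P in the spring, the elastic change of the shaft is PL/(AE) and that of the spring is P/k; compatibility requires their sum to equal δ_free.
P [ L/(AE) + 1/k ] = δ_free → P [ 975/(2600×73×10³) + 1/(450×10³) ] = 2.843.
P = 2.843 / 7.359×10⁻⁶ = 386300 N.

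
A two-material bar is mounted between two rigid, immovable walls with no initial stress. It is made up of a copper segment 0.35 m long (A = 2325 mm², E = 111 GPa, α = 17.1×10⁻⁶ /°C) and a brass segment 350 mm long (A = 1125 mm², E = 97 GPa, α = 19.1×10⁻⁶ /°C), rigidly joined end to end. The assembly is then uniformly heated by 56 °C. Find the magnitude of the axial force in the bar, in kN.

P ≈ 155 kN (compressive)

With the walls removed the bar would change length by δ_free = Σ αᵢΔT Lᵢ = 17.1×10⁻⁶×56×350 + 19.1×10⁻⁶×56×350 = 0.7095 mm.
Since the ends are fixed, an axial force P builds up, equal in every segment, with P · Σ Lᵢ/(AᵢEᵢ) = δ_free.
Σ Lᵢ/(AᵢEᵢ) = 350/(2325×111×10³) + 350/(1125×97×10³) = 4.564×10⁻⁶ mm/N.
So P = 0.7095 / 4.564×10⁻⁶ = 155.5 kN, compressive.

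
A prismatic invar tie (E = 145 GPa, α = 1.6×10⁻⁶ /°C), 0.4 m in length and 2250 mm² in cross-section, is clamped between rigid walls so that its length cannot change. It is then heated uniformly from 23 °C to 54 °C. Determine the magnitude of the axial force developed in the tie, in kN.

With zero net strain, σ = E·αΔT = 145 GPa × 1.6×10⁻⁶ × 31 = 7.192 MPa.
Then P = σA = 7.192 × 2250 mm² = 16.18 kN, compressive.

P ≈ 16.2 kN (compressive)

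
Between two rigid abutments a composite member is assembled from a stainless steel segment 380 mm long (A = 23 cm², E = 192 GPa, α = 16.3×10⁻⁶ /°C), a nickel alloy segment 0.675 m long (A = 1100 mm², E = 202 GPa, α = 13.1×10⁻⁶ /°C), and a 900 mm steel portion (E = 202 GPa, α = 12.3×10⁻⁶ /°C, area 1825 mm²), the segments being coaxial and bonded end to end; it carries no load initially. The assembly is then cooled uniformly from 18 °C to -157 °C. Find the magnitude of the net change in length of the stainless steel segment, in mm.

|ΔL| ≈ 0.464 mm

With the walls removed the bar would change length by δ_free = Σ αᵢΔT Lᵢ = 16.3×10⁻⁶×175×380 + 13.1×10⁻⁶×175×675 + 12.3×10⁻⁶×175×900 = 4.569 mm.
The rigid supports impose zero overall length change; the single axial force P common to all segments must satisfy P Σ Lᵢ/(AᵢEᵢ) = δ_free.
Σ Lᵢ/(AᵢEᵢ) = 380/(2300×192×10³) + 675/(1100×202×10³) + 900/(1825×202×10³) = 6.34×10⁻⁶ mm/N.
So P = 4.569 / 6.34×10⁻⁶ = 720.6 kN, tensile.
For the stainless steel segment, free thermal change = 16.3×10⁻⁶×175×380 = 1.084 mm and elastic change from P = 720600×380/(2300×192×10³) = 0.6201 mm; these oppose, so the net change is 0.464 mm (segment shortens).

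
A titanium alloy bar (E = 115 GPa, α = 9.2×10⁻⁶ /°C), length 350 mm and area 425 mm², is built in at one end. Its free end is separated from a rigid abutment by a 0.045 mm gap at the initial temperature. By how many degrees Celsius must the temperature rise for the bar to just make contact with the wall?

Contact occurs when the free expansion equals the gap: αΔT L = 0.045 mm.
So ΔT = g/(αL) = 0.045/(9.2×10⁻⁶ × 350) = 13.98 °C.

ΔT ≈ 14 °C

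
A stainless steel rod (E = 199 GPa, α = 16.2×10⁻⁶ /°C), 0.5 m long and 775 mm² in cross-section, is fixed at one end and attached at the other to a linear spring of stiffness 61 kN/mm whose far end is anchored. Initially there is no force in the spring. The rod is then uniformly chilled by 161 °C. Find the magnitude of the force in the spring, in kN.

Free thermal contraction: δ_free = αΔT L = 16.2×10⁻⁶ × 161 × 500 = 1.304 mm.
With a force P in the spring, the elastic change of the rod is PL/(AE) and that of the spring is P/k; compatibility requires their sum to equal δ_free.
So P = δ_free / [L/(AE) + 1/k] = 1.304 / [ 500/(775×199×10³) + 1/(61×10³) ].
P = 1.304 / 1.964×10⁻⁵ = 66420 N.

P ≈ 66.4 kN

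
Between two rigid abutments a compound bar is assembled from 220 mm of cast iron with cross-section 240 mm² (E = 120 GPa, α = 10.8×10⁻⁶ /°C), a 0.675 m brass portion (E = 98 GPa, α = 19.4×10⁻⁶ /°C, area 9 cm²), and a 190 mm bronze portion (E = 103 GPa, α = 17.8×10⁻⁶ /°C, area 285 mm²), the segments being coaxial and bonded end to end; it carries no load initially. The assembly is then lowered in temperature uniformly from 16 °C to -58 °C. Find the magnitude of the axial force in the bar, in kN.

Free thermal contraction of the whole bar: Σ αᵢΔT Lᵢ = 10.8×10⁻⁶×74×220 + 19.4×10⁻⁶×74×675 + 17.8×10⁻⁶×74×190 = 1.395 mm.
Since the ends are fixed, an axial force P builds up, equal in every segment, with P · Σ Lᵢ/(AᵢEᵢ) = δ_free.
The series flexibility is Σ Lᵢ/(AᵢEᵢ) = 220/(240×120×10³) + 675/(900×98×10³) + 190/(285×103×10³) = 2.176×10⁻⁵ mm/N.
P = 1.395 / 2.176×10⁻⁵ = 64100 N = 64.1 kN, tensile.

P ≈ 64.1 kN (tensile)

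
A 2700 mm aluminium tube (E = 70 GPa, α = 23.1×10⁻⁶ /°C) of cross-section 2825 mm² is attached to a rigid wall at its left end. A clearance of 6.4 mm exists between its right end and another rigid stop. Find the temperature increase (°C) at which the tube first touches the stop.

Contact occurs when the free expansion equals the gap: αΔT L = 6.4 mm.
ΔT = 6.4 / (23.1×10⁻⁶ × 2700) = 102.6 °C.

ΔT ≈ 103 °C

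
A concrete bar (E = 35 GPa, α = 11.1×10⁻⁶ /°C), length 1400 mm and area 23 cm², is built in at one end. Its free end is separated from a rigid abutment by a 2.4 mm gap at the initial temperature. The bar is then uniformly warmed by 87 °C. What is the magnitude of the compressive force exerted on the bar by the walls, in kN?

If the wall were absent the bar would grow by αΔT L = 11.1×10⁻⁶ × 87 × 1400 = 1.352 mm.
Since δ_free = 1.35 mm is less than the 2.4 mm gap, the bar never touches the wall. No axial force develops.

P ≈ 0 kN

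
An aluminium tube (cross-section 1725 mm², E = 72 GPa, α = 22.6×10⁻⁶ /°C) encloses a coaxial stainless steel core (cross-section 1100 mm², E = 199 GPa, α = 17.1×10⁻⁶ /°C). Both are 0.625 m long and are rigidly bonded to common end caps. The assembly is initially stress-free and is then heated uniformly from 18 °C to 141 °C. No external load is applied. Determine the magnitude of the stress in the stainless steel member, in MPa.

σ ≈ 48.7 MPa (tensile)

Both members must finish at the same length. With the larger α, the aluminium tends to over-expand; the plates restrain it, putting the aluminium in compression and the stainless steel in tension. With no external load the two internal forces are equal and opposite, magnitude P.
Equating the net (thermal + elastic) strains gives |α₁ − α₂|·ΔT = P·[1/(A₁E₁) + 1/(A₂E₂)].
|α₁ − α₂|·ΔT = 5.5×10⁻⁶ × 123 = 0.0006765.
1/(A₁E₁) + 1/(A₂E₂) = 1/(1725×72×10³) + 1/(1100×199×10³) = 1.262×10⁻⁸ N⁻¹.
So P = 0.0006765 / 1.262×10⁻⁸ = 53.61 kN.
σ_{stainless steel} = P/A₂ = 53610/1100 = 48.73 MPa, tensile.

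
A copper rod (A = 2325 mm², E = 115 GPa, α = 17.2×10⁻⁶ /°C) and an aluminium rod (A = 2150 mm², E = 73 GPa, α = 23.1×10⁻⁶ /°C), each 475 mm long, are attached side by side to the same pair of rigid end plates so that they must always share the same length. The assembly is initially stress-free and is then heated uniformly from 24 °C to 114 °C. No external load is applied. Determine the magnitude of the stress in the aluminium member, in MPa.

The aluminium has the larger α, so on heating it would change length more than the copper if both were free. The rigid plates force a common final length, so the aluminium is put into compression and the copper into tension, with equal and opposite forces P (no external load).
Equating the net (thermal + elastic) strains gives |α₁ − α₂|·ΔT = P·[1/(A₁E₁) + 1/(A₂E₂)].
|α₁ − α₂|·ΔT = 5.9×10⁻⁶ × 90 = 0.000531.
1/(A₁E₁) + 1/(A₂E₂) = 1/(2325×115×10³) + 1/(2150×73×10³) = 1.011×10⁻⁸ N⁻¹.
So P = 0.000531 / 1.011×10⁻⁸ = 52.51 kN.
σ_{aluminium} = P/A₂ = 52510/2150 = 24.43 MPa, compressive.

σ ≈ 24.4 MPa (compressive)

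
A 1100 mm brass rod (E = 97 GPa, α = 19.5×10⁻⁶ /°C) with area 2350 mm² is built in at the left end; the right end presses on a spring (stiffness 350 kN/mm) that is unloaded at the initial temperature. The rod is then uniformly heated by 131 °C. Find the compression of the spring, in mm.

δ ≈ 1.04 mm

Free thermal expansion: δ_free = αΔT L = 19.5×10⁻⁶ × 131 × 1100 = 2.81 mm.
Let P be the compressive force at the spring. The rod shortens elastically by PL/(AE) and the spring compresses by P/k; together these equal δ_free.
P [ L/(AE) + 1/k ] = δ_free → P [ 1100/(2350×97×10³) + 1/(350×10³) ] = 2.81.
P = 2.81 / 7.683×10⁻⁶ = 365700 N.
Spring compression = P/k = 365700/(350×10³) = 1.045 mm.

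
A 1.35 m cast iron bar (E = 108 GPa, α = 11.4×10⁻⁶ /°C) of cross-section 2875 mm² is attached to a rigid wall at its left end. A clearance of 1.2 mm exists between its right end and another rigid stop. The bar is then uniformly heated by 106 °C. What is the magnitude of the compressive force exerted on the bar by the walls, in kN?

Free thermal elongation = αΔT L = 11.4×10⁻⁶ × 106 × 1350 = 1.631 mm.
The gap closes (δ_free > 1.2 mm) and the wall then resists a further 1.631 − 1.2 = 0.4313 mm of expansion.
So σ = E(δ_free − g)/L = 108×10³ × 0.4313/1350 = 34.51 MPa.
Force on the wall = σA = 34.51 × 2875 mm² = 99.21 kN.

P ≈ 99.2 kN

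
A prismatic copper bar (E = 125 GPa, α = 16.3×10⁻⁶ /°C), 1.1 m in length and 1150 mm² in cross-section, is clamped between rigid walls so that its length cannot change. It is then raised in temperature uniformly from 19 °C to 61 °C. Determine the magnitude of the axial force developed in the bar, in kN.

P ≈ 98.4 kN (compressive)

With zero net strain, σ = E·αΔT = 125 GPa × 16.3×10⁻⁶ × 42 = 85.58 MPa.
Axial force P = σA = 85.58 × 1150 = 98410 N = 98.41 kN, compressive.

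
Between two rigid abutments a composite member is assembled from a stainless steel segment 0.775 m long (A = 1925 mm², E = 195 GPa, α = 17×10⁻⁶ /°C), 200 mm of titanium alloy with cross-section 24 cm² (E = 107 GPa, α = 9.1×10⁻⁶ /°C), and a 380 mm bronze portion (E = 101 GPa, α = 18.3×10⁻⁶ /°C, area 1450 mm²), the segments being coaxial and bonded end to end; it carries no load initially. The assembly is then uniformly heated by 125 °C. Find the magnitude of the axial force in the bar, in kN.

Free thermal expansion of the whole bar: Σ αᵢΔT Lᵢ = 17×10⁻⁶×125×775 + 9.1×10⁻⁶×125×200 + 18.3×10⁻⁶×125×380 = 2.744 mm.
The rigid supports impose zero overall length change; the single axial force P common to all segments must satisfy P Σ Lᵢ/(AᵢEᵢ) = δ_free.
Σ Lᵢ/(AᵢEᵢ) = 775/(1925×195×10³) + 200/(2400×107×10³) + 380/(1450×101×10³) = 5.438×10⁻⁶ mm/N.
Hence P = δ_free / Σ(L/AE) = 2.744/5.438×10⁻⁶ = 504.5 kN (compressive).

P ≈ 505 kN (compressive)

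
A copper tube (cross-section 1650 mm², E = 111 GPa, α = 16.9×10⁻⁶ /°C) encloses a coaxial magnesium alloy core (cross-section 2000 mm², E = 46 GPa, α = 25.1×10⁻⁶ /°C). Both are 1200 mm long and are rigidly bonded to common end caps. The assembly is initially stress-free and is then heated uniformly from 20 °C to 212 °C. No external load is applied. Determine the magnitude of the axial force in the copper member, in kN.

P ≈ 96.4 kN (tensile in the copper)

Equilibrium of a rigid end plate with no external load gives equal and opposite internal forces ±P in the two members. Since α_{magnesium alloy} > α_{copper}, heating drives the magnesium alloy into compression and the copper into tension.
Setting the final lengths equal and cancelling L: (α₁ − α₂)ΔT = P/(A₁E₁) + P/(A₂E₂).
|α₁ − α₂|·ΔT = 8.2×10⁻⁶ × 192 = 0.001574.
1/(A₁E₁) + 1/(A₂E₂) = 1/(1650×111×10³) + 1/(2000×46×10³) = 1.633×10⁻⁸ N⁻¹.
So P = 0.001574 / 1.633×10⁻⁸ = 96.41 kN.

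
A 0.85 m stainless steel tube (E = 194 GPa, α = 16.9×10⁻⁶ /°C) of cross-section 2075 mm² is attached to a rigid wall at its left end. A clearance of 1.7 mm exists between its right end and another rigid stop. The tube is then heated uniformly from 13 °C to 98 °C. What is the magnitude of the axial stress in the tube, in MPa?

Free thermal elongation = αΔT L = 16.9×10⁻⁶ × 85 × 850 = 1.221 mm.
This is smaller than the 1.7 mm clearance, so the tube expands freely without reaching the stop — the stress is zero.

σ ≈ 0 MPa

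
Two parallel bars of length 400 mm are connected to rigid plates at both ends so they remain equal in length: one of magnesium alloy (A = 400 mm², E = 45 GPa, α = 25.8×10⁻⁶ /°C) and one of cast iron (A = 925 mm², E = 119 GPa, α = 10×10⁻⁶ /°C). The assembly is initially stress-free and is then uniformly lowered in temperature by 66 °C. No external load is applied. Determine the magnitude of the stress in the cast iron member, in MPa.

σ ≈ 17.4 MPa (compressive)

The magnesium alloy has the larger α, so on cooling it would change length more than the cast iron if both were free. The rigid plates force a common final length, so the magnesium alloy is put into tension and the cast iron into compression, with equal and opposite forces P (no external load).
Compatibility of the two members (thermal + elastic change equal): (α₁ − α₂)ΔT = P·[1/(A₁E₁) + 1/(A₂E₂)].
|α₁ − α₂|·ΔT = 15.8×10⁻⁶ × 66 = 0.001043.
1/(A₁E₁) + 1/(A₂E₂) = 1/(400×45×10³) + 1/(925×119×10³) = 6.464×10⁻⁸ N⁻¹.
So P = 0.001043 / 6.464×10⁻⁸ = 16.13 kN.
σ_{cast iron} = P/A₂ = 16130/925 = 17.44 MPa, compressive.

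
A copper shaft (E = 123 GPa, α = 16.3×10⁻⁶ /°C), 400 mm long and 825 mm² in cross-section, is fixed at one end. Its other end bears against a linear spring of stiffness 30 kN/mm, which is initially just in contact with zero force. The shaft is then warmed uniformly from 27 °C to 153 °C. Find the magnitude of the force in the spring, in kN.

If the spring were absent the shaft would lengthen by αΔT L = 16.3×10⁻⁶ × 126 × 400 = 0.8215 mm.
Let P be the compressive force at the spring. The shaft shortens elastically by PL/(AE) and the spring compresses by P/k; together these equal δ_free.
So P = δ_free / [L/(AE) + 1/k] = 0.8215 / [ 400/(825×123×10³) + 1/(30×10³) ].
P = 0.8215 / 3.728×10⁻⁵ = 22040 N.

P ≈ 22 kN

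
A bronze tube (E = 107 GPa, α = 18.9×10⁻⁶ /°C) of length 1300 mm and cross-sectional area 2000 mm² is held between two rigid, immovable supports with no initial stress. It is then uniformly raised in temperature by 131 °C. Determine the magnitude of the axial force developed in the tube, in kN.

Full restraint means ε = 0, so the stress is σ = EαΔT = 107×10³ × 18.9×10⁻⁶ × 131 = 264.9 MPa.
Axial force P = σA = 264.9 × 2000 = 529800 N = 529.8 kN, compressive.

P ≈ 530 kN (compressive)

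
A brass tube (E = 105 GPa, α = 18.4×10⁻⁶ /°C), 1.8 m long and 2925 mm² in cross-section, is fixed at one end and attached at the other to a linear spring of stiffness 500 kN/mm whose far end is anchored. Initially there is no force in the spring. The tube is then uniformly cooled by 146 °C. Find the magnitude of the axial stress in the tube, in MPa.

The unrestrained thermal change is αΔT L = 18.4×10⁻⁶ × 146 × 1800 = 4.836 mm.
Let P be the tensile force in the spring. The tube extends elastically by PL/(AE) and the spring stretches by P/k; together these equal δ_free.
So P = δ_free / [L/(AE) + 1/k] = 4.836 / [ 1800/(2925×105×10³) + 1/(500×10³) ].
P = 4.836 / 7.861×10⁻⁶ = 615100 N.
σ = P/A = 615100/2925 = 210.3 MPa.

σ ≈ 210 MPa (tensile)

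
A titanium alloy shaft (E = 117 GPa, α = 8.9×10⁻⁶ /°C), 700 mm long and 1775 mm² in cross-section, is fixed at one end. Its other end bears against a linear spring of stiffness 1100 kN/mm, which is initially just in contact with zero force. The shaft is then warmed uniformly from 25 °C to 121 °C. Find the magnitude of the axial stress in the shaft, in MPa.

σ ≈ 78.7 MPa (compressive)

The unrestrained thermal change is αΔT L = 8.9×10⁻⁶ × 96 × 700 = 0.5981 mm.
With a force P in the spring, the elastic change of the shaft is PL/(AE) and that of the spring is P/k; compatibility requires their sum to equal δ_free.
So P = δ_free / [L/(AE) + 1/k] = 0.5981 / [ 700/(1775×117×10³) + 1/(1100×10³) ].
P = 0.5981 / 4.28×10⁻⁶ = 139700 N.
σ = P/A = 139700/1775 = 78.73 MPa.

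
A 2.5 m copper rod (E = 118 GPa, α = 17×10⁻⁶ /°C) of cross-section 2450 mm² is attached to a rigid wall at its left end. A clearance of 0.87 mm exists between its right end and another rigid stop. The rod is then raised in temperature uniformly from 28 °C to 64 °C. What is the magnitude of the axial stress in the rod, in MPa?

σ ≈ 31.2 MPa (compressive)

Free thermal elongation = αΔT L = 17×10⁻⁶ × 36 × 2500 = 1.53 mm.
This exceeds the 0.87 mm gap, so the wall pushes back. The portion of expansion that must be recovered elastically is δ_free − gap = 1.53 − 0.87 = 0.66 mm.
That suppressed elongation corresponds to σ = E·Δ/L = 118×10³ × 0.66/2500 = 31.15 MPa.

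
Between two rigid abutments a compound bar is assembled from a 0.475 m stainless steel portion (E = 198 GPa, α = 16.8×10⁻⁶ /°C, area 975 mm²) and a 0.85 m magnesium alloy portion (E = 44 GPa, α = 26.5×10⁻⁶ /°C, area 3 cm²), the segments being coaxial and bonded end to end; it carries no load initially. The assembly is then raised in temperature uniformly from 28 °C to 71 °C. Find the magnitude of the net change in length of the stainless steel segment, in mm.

If the supports were absent, the total length change would be Σ αᵢΔT Lᵢ = 16.8×10⁻⁶×43×475 + 26.5×10⁻⁶×43×850 = 1.312 mm.
The walls prevent any net length change, so an axial force P (same in every segment) develops. Compatibility: P · Σ Lᵢ/(AᵢEᵢ) = δ_free.
The series flexibility is Σ Lᵢ/(AᵢEᵢ) = 475/(975×198×10³) + 850/(300×44×10³) = 6.685×10⁻⁵ mm/N.
So P = 1.312 / 6.685×10⁻⁵ = 19.62 kN, compressive.
For the stainless steel segment, free thermal change = 16.8×10⁻⁶×43×475 = 0.3431 mm and elastic change from P = 19620×475/(975×198×10³) = 0.04828 mm; these oppose, so the net change is 0.295 mm (segment lengthens).

|ΔL| ≈ 0.295 mm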